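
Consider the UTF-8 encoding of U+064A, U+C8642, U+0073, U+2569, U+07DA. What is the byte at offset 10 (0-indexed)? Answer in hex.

U+064A → 2-byte form D9 8A at offsets 0–1.
U+C8642 → 4-byte form F3 88 99 82 at offsets 2–5.
U+0073 → 1-byte form 73 at offsets 6–6.
U+2569 → 3-byte form E2 95 A9 at offsets 7–9.
U+07DA → 2-byte form DF 9A at offsets 10–11.
Offset 10 falls in char 5's range; it's byte 1 of DF 9A = 0xDF.

0xDF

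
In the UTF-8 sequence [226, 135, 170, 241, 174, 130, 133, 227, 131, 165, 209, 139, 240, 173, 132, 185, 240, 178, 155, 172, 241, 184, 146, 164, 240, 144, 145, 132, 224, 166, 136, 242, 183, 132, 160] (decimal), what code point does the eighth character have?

Offset 0: leading byte 0xE2 = 11100010 → 3-byte char #1 = E2 87 AA.
Offset 3: leading byte 0xF1 = 11110001 → 4-byte char #2 = F1 AE 82 85.
Offset 7: leading byte 0xE3 = 11100011 → 3-byte char #3 = E3 83 A5.
Offset 10: leading byte 0xD1 = 11010001 → 2-byte char #4 = D1 8B.
Offset 12: leading byte 0xF0 = 11110000 → 4-byte char #5 = F0 AD 84 B9.
Offset 16: leading byte 0xF0 = 11110000 → 4-byte char #6 = F0 B2 9B AC.
Offset 20: leading byte 0xF1 = 11110001 → 4-byte char #7 = F1 B8 92 A4.
Offset 24: leading byte 0xF0 = 11110000 → 4-byte char #8 = F0 90 91 84.
Leading byte 0xF0 = 11110000 matches 11110xxx → 4-byte sequence.
Byte 1: 0xF0 = 11110000, payload 000 (3 bits).
Byte 2: 0x90 = 10010000 (10xxxxxx ✓), payload 010000.
Byte 3: 0x91 = 10010001 (10xxxxxx ✓), payload 010001.
Byte 4: 0x84 = 10000100 (10xxxxxx ✓), payload 000100.
Concatenate: 000010000010001000100 = 0x10444 (21 bits → U+10444).

U+10444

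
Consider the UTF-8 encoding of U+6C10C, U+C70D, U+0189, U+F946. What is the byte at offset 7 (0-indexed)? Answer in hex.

0xC6

U+6C10C → 4-byte form F1 AC 84 8C at offsets 0–3.
U+C70D → 3-byte form EC 9C 8D at offsets 4–6.
U+0189 → 2-byte form C6 89 at offsets 7–8.
Offset 7 falls in char 3's range; it's byte 1 of C6 89 = 0xC6.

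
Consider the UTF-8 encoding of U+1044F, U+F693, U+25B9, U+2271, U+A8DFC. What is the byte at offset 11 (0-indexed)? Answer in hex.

0x89

U+1044F → 4-byte form F0 90 91 8F at offsets 0–3.
U+F693 → 3-byte form EF 9A 93 at offsets 4–6.
U+25B9 → 3-byte form E2 96 B9 at offsets 7–9.
U+2271 → 3-byte form E2 89 B1 at offsets 10–12.
Offset 11 falls in char 4's range; it's byte 2 of E2 89 B1 = 0x89.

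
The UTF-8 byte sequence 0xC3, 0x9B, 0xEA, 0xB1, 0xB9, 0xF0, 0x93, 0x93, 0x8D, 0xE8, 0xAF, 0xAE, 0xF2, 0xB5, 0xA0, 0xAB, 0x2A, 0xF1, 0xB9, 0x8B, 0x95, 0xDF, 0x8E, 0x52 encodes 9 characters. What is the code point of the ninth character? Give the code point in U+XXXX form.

U+0052

Offset 0: leading byte 0xC3 = 11000011 → 2-byte char #1 = C3 9B.
Offset 2: leading byte 0xEA = 11101010 → 3-byte char #2 = EA B1 B9.
Offset 5: leading byte 0xF0 = 11110000 → 4-byte char #3 = F0 93 93 8D.
Offset 9: leading byte 0xE8 = 11101000 → 3-byte char #4 = E8 AF AE.
Offset 12: leading byte 0xF2 = 11110010 → 4-byte char #5 = F2 B5 A0 AB.
Offset 16: leading byte 0x2A = 00101010 → 1-byte char #6 = 2A.
Offset 17: leading byte 0xF1 = 11110001 → 4-byte char #7 = F1 B9 8B 95.
Offset 21: leading byte 0xDF = 11011111 → 2-byte char #8 = DF 8E.
Offset 23: leading byte 0x52 = 01010010 → 1-byte char #9 = 52.
Leading byte 0x52 = 01010010 matches 0xxxxxxx → 1-byte sequence.
Byte 1: 0x52 = 01010010, payload 1010010 (7 bits).
Concatenate: 1010010 = 0x52 (7 bits → U+0052).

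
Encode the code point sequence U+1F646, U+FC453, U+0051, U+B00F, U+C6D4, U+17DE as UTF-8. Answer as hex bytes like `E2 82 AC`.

U+1F646: 4-byte form → F0 9F 99 86.
U+FC453: 4-byte form → F3 BC 91 93.
U+0051: 1-byte form → 51.
U+B00F: 3-byte form → EB 80 8F.
U+C6D4: 3-byte form → EC 9B 94.
U+17DE: 3-byte form → E1 9F 9E.
Concatenated (18 bytes): F0 9F 99 86 F3 BC 91 93 51 EB 80 8F EC 9B 94 E1 9F 9E.

F0 9F 99 86 F3 BC 91 93 51 EB 80 8F EC 9B 94 E1 9F 9E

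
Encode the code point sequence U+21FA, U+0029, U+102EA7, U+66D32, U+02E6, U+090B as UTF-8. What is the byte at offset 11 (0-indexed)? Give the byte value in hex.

0xB2

U+21FA → 3-byte form E2 87 BA at offsets 0–2.
U+0029 → 1-byte form 29 at offsets 3–3.
U+102EA7 → 4-byte form F4 82 BA A7 at offsets 4–7.
U+66D32 → 4-byte form F1 A6 B4 B2 at offsets 8–11.
Offset 11 falls in char 4's range; it's byte 4 of F1 A6 B4 B2 = 0xB2.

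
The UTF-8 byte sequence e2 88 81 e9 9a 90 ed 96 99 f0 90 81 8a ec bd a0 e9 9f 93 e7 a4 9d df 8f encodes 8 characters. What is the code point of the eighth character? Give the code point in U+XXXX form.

U+07CF

Offset 0: leading byte 0xE2 = 11100010 → 3-byte char #1 = E2 88 81.
Offset 3: leading byte 0xE9 = 11101001 → 3-byte char #2 = E9 9A 90.
Offset 6: leading byte 0xED = 11101101 → 3-byte char #3 = ED 96 99.
Offset 9: leading byte 0xF0 = 11110000 → 4-byte char #4 = F0 90 81 8A.
Offset 13: leading byte 0xEC = 11101100 → 3-byte char #5 = EC BD A0.
Offset 16: leading byte 0xE9 = 11101001 → 3-byte char #6 = E9 9F 93.
Offset 19: leading byte 0xE7 = 11100111 → 3-byte char #7 = E7 A4 9D.
Offset 22: leading byte 0xDF = 11011111 → 2-byte char #8 = DF 8F.
Leading byte 0xDF = 11011111 matches 110xxxxx → 2-byte sequence.
Byte 1: 0xDF = 11011111, payload 11111 (5 bits).
Byte 2: 0x8F = 10001111 (10xxxxxx ✓), payload 001111.
Concatenate: 11111001111 = 0x7CF (11 bits → U+07CF).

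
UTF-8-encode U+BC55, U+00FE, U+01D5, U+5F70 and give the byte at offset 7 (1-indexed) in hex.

0x95

1-indexed offset 7 is 0-indexed offset 6.
U+BC55 → 3-byte form EB B1 95 at offsets 0–2.
U+00FE → 2-byte form C3 BE at offsets 3–4.
U+01D5 → 2-byte form C7 95 at offsets 5–6.
Offset 6 falls in char 3's range; it's byte 2 of C7 95 = 0x95.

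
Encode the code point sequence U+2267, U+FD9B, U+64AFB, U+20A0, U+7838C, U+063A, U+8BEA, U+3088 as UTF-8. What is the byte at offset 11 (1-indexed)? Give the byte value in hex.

0xE2

1-indexed offset 11 is 0-indexed offset 10.
U+2267 → 3-byte form E2 89 A7 at offsets 0–2.
U+FD9B → 3-byte form EF B6 9B at offsets 3–5.
U+64AFB → 4-byte form F1 A4 AB BB at offsets 6–9.
U+20A0 → 3-byte form E2 82 A0 at offsets 10–12.
Offset 10 falls in char 4's range; it's byte 1 of E2 82 A0 = 0xE2.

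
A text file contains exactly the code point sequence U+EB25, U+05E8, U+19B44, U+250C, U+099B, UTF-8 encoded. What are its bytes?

U+EB25: 3-byte form → EE AC A5.
U+05E8: 2-byte form → D7 A8.
U+19B44: 4-byte form → F0 99 AD 84.
U+250C: 3-byte form → E2 94 8C.
U+099B: 3-byte form → E0 A6 9B.
Concatenated (15 bytes): EE AC A5 D7 A8 F0 99 AD 84 E2 94 8C E0 A6 9B.

EE AC A5 D7 A8 F0 99 AD 84 E2 94 8C E0 A6 9B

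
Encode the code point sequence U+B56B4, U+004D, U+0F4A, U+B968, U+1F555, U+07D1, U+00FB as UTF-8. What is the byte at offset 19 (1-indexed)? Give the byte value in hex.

1-indexed offset 19 is 0-indexed offset 18.
U+B56B4 → 4-byte form F2 B5 9A B4 at offsets 0–3.
U+004D → 1-byte form 4D at offsets 4–4.
U+0F4A → 3-byte form E0 BD 8A at offsets 5–7.
U+B968 → 3-byte form EB A5 A8 at offsets 8–10.
U+1F555 → 4-byte form F0 9F 95 95 at offsets 11–14.
U+07D1 → 2-byte form DF 91 at offsets 15–16.
U+00FB → 2-byte form C3 BB at offsets 17–18.
Offset 18 falls in char 7's range; it's byte 2 of C3 BB = 0xBB.

0xBB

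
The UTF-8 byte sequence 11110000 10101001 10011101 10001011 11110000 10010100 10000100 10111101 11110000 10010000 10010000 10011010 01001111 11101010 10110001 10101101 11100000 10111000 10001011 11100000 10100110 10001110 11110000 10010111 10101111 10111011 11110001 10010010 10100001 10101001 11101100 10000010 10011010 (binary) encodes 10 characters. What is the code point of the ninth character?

U+52869

Offset 0: leading byte 0xF0 = 11110000 → 4-byte char #1 = F0 A9 9D 8B.
Offset 4: leading byte 0xF0 = 11110000 → 4-byte char #2 = F0 94 84 BD.
Offset 8: leading byte 0xF0 = 11110000 → 4-byte char #3 = F0 90 90 9A.
Offset 12: leading byte 0x4F = 01001111 → 1-byte char #4 = 4F.
Offset 13: leading byte 0xEA = 11101010 → 3-byte char #5 = EA B1 AD.
Offset 16: leading byte 0xE0 = 11100000 → 3-byte char #6 = E0 B8 8B.
Offset 19: leading byte 0xE0 = 11100000 → 3-byte char #7 = E0 A6 8E.
Offset 22: leading byte 0xF0 = 11110000 → 4-byte char #8 = F0 97 AF BB.
Offset 26: leading byte 0xF1 = 11110001 → 4-byte char #9 = F1 92 A1 A9.
Leading byte 0xF1 = 11110001 matches 11110xxx → 4-byte sequence.
Byte 1: 0xF1 = 11110001, payload 001 (3 bits).
Byte 2: 0x92 = 10010010 (10xxxxxx ✓), payload 010010.
Byte 3: 0xA1 = 10100001 (10xxxxxx ✓), payload 100001.
Byte 4: 0xA9 = 10101001 (10xxxxxx ✓), payload 101001.
Concatenate: 001010010100001101001 = 0x52869 (21 bits → U+52869).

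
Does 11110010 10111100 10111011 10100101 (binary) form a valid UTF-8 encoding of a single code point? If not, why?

valid

Leading byte 0xF2 = 11110010 → 4-byte form.
Continuation bytes 0xBC=10111100, 0xBB=10111011, 0xA5=10100101 all match 10xxxxxx.
Decoded value 0xBCEE5 is ≥ 0x10000 (shortest form) and not a surrogate.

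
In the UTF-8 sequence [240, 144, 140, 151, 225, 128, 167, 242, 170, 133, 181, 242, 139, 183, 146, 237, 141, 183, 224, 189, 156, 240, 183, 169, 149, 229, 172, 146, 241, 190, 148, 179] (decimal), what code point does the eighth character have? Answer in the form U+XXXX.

Offset 0: leading byte 0xF0 = 11110000 → 4-byte char #1 = F0 90 8C 97.
Offset 4: leading byte 0xE1 = 11100001 → 3-byte char #2 = E1 80 A7.
Offset 7: leading byte 0xF2 = 11110010 → 4-byte char #3 = F2 AA 85 B5.
Offset 11: leading byte 0xF2 = 11110010 → 4-byte char #4 = F2 8B B7 92.
Offset 15: leading byte 0xED = 11101101 → 3-byte char #5 = ED 8D B7.
Offset 18: leading byte 0xE0 = 11100000 → 3-byte char #6 = E0 BD 9C.
Offset 21: leading byte 0xF0 = 11110000 → 4-byte char #7 = F0 B7 A9 95.
Offset 25: leading byte 0xE5 = 11100101 → 3-byte char #8 = E5 AC 92.
Leading byte 0xE5 = 11100101 matches 1110xxxx → 3-byte sequence.
Byte 1: 0xE5 = 11100101, payload 0101 (4 bits).
Byte 2: 0xAC = 10101100 (10xxxxxx ✓), payload 101100.
Byte 3: 0x92 = 10010010 (10xxxxxx ✓), payload 010010.
Concatenate: 0101101100010010 = 0x5B12 (16 bits → U+5B12).

U+5B12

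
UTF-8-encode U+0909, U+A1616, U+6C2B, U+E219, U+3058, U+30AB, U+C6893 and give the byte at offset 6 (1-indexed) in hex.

0x98

1-indexed offset 6 is 0-indexed offset 5.
U+0909 → 3-byte form E0 A4 89 at offsets 0–2.
U+A1616 → 4-byte form F2 A1 98 96 at offsets 3–6.
Offset 5 falls in char 2's range; it's byte 3 of F2 A1 98 96 = 0x98.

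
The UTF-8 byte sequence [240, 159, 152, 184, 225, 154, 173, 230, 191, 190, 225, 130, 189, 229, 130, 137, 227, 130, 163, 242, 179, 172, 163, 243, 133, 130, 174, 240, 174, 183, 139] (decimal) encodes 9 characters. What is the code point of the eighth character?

Offset 0: leading byte 0xF0 = 11110000 → 4-byte char #1 = F0 9F 98 B8.
Offset 4: leading byte 0xE1 = 11100001 → 3-byte char #2 = E1 9A AD.
Offset 7: leading byte 0xE6 = 11100110 → 3-byte char #3 = E6 BF BE.
Offset 10: leading byte 0xE1 = 11100001 → 3-byte char #4 = E1 82 BD.
Offset 13: leading byte 0xE5 = 11100101 → 3-byte char #5 = E5 82 89.
Offset 16: leading byte 0xE3 = 11100011 → 3-byte char #6 = E3 82 A3.
Offset 19: leading byte 0xF2 = 11110010 → 4-byte char #7 = F2 B3 AC A3.
Offset 23: leading byte 0xF3 = 11110011 → 4-byte char #8 = F3 85 82 AE.
Leading byte 0xF3 = 11110011 matches 11110xxx → 4-byte sequence.
Byte 1: 0xF3 = 11110011, payload 011 (3 bits).
Byte 2: 0x85 = 10000101 (10xxxxxx ✓), payload 000101.
Byte 3: 0x82 = 10000010 (10xxxxxx ✓), payload 000010.
Byte 4: 0xAE = 10101110 (10xxxxxx ✓), payload 101110.
Concatenate: 011000101000010101110 = 0xC50AE (21 bits → U+C50AE).

U+C50AE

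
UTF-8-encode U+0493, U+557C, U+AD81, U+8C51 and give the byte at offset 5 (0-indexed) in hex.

U+0493 → 2-byte form D2 93 at offsets 0–1.
U+557C → 3-byte form E5 95 BC at offsets 2–4.
U+AD81 → 3-byte form EA B6 81 at offsets 5–7.
Offset 5 falls in char 3's range; it's byte 1 of EA B6 81 = 0xEA.

0xEA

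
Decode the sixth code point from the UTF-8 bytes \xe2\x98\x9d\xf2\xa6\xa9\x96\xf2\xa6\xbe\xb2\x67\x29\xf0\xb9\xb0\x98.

U+39C18

Offset 0: leading byte 0xE2 = 11100010 → 3-byte char #1 = E2 98 9D.
Offset 3: leading byte 0xF2 = 11110010 → 4-byte char #2 = F2 A6 A9 96.
Offset 7: leading byte 0xF2 = 11110010 → 4-byte char #3 = F2 A6 BE B2.
Offset 11: leading byte 0x67 = 01100111 → 1-byte char #4 = 67.
Offset 12: leading byte 0x29 = 00101001 → 1-byte char #5 = 29.
Offset 13: leading byte 0xF0 = 11110000 → 4-byte char #6 = F0 B9 B0 98.
Leading byte 0xF0 = 11110000 matches 11110xxx → 4-byte sequence.
Byte 1: 0xF0 = 11110000, payload 000 (3 bits).
Byte 2: 0xB9 = 10111001 (10xxxxxx ✓), payload 111001.
Byte 3: 0xB0 = 10110000 (10xxxxxx ✓), payload 110000.
Byte 4: 0x98 = 10011000 (10xxxxxx ✓), payload 011000.
Concatenate: 000111001110000011000 = 0x39C18 (21 bits → U+39C18).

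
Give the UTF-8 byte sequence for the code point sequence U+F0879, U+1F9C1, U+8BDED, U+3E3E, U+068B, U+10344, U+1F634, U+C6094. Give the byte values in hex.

U+F0879: 4-byte form → F3 B0 A1 B9.
U+1F9C1: 4-byte form → F0 9F A7 81.
U+8BDED: 4-byte form → F2 8B B7 AD.
U+3E3E: 3-byte form → E3 B8 BE.
U+068B: 2-byte form → DA 8B.
U+10344: 4-byte form → F0 90 8D 84.
U+1F634: 4-byte form → F0 9F 98 B4.
U+C6094: 4-byte form → F3 86 82 94.
Concatenated (29 bytes): F3 B0 A1 B9 F0 9F A7 81 F2 8B B7 AD E3 B8 BE DA 8B F0 90 8D 84 F0 9F 98 B4 F3 86 82 94.

F3 B0 A1 B9 F0 9F A7 81 F2 8B B7 AD E3 B8 BE DA 8B F0 90 8D 84 F0 9F 98 B4 F3 86 82 94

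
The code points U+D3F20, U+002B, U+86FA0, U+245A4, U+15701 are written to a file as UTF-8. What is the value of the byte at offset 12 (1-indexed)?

0x96

1-indexed offset 12 is 0-indexed offset 11.
U+D3F20 → 4-byte form F3 93 BC A0 at offsets 0–3.
U+002B → 1-byte form 2B at offsets 4–4.
U+86FA0 → 4-byte form F2 86 BE A0 at offsets 5–8.
U+245A4 → 4-byte form F0 A4 96 A4 at offsets 9–12.
Offset 11 falls in char 4's range; it's byte 3 of F0 A4 96 A4 = 0x96.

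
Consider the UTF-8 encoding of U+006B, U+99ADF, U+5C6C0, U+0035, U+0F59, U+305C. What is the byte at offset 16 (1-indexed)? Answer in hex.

0x9C

1-indexed offset 16 is 0-indexed offset 15.
U+006B → 1-byte form 6B at offsets 0–0.
U+99ADF → 4-byte form F2 99 AB 9F at offsets 1–4.
U+5C6C0 → 4-byte form F1 9C 9B 80 at offsets 5–8.
U+0035 → 1-byte form 35 at offsets 9–9.
U+0F59 → 3-byte form E0 BD 99 at offsets 10–12.
U+305C → 3-byte form E3 81 9C at offsets 13–15.
Offset 15 falls in char 6's range; it's byte 3 of E3 81 9C = 0x9C.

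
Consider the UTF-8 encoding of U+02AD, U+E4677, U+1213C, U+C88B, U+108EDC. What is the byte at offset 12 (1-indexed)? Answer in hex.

1-indexed offset 12 is 0-indexed offset 11.
U+02AD → 2-byte form CA AD at offsets 0–1.
U+E4677 → 4-byte form F3 A4 99 B7 at offsets 2–5.
U+1213C → 4-byte form F0 92 84 BC at offsets 6–9.
U+C88B → 3-byte form EC A2 8B at offsets 10–12.
Offset 11 falls in char 4's range; it's byte 2 of EC A2 8B = 0xA2.

0xA2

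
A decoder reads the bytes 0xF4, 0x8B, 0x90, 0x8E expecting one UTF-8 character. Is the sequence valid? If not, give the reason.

Leading byte 0xF4 = 11110100 → 4-byte form.
Continuation bytes 0x8B=10001011, 0x90=10010000, 0x8E=10001110 all match 10xxxxxx.
Decoded value 0x10B40E is ≥ 0x10000 (shortest form) and not a surrogate.

valid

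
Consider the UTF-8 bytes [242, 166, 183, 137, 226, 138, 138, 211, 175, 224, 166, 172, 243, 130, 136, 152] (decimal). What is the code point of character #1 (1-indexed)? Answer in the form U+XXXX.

Offset 0: leading byte 0xF2 = 11110010 → 4-byte char #1 = F2 A6 B7 89.
Leading byte 0xF2 = 11110010 matches 11110xxx → 4-byte sequence.
Byte 1: 0xF2 = 11110010, payload 010 (3 bits).
Byte 2: 0xA6 = 10100110 (10xxxxxx ✓), payload 100110.
Byte 3: 0xB7 = 10110111 (10xxxxxx ✓), payload 110111.
Byte 4: 0x89 = 10001001 (10xxxxxx ✓), payload 001001.
Concatenate: 010100110110111001001 = 0xA6DC9 (21 bits → U+A6DC9).

U+A6DC9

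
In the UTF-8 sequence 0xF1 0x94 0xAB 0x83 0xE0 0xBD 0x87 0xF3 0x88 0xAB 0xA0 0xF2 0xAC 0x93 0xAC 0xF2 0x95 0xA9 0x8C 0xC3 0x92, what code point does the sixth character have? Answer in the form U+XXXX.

U+00D2

Offset 0: leading byte 0xF1 = 11110001 → 4-byte char #1 = F1 94 AB 83.
Offset 4: leading byte 0xE0 = 11100000 → 3-byte char #2 = E0 BD 87.
Offset 7: leading byte 0xF3 = 11110011 → 4-byte char #3 = F3 88 AB A0.
Offset 11: leading byte 0xF2 = 11110010 → 4-byte char #4 = F2 AC 93 AC.
Offset 15: leading byte 0xF2 = 11110010 → 4-byte char #5 = F2 95 A9 8C.
Offset 19: leading byte 0xC3 = 11000011 → 2-byte char #6 = C3 92.
Leading byte 0xC3 = 11000011 matches 110xxxxx → 2-byte sequence.
Byte 1: 0xC3 = 11000011, payload 00011 (5 bits).
Byte 2: 0x92 = 10010010 (10xxxxxx ✓), payload 010010.
Concatenate: 00011010010 = 0xD2 (11 bits → U+00D2).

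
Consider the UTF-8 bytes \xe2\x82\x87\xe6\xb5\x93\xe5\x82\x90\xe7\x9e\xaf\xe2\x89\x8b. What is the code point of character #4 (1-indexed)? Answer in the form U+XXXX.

Offset 0: leading byte 0xE2 = 11100010 → 3-byte char #1 = E2 82 87.
Offset 3: leading byte 0xE6 = 11100110 → 3-byte char #2 = E6 B5 93.
Offset 6: leading byte 0xE5 = 11100101 → 3-byte char #3 = E5 82 90.
Offset 9: leading byte 0xE7 = 11100111 → 3-byte char #4 = E7 9E AF.
Leading byte 0xE7 = 11100111 matches 1110xxxx → 3-byte sequence.
Byte 1: 0xE7 = 11100111, payload 0111 (4 bits).
Byte 2: 0x9E = 10011110 (10xxxxxx ✓), payload 011110.
Byte 3: 0xAF = 10101111 (10xxxxxx ✓), payload 101111.
Concatenate: 0111011110101111 = 0x77AF (16 bits → U+77AF).

U+77AF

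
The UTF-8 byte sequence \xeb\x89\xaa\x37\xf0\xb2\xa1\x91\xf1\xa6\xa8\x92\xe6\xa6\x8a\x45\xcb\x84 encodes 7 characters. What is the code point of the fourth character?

U+66A12

Offset 0: leading byte 0xEB = 11101011 → 3-byte char #1 = EB 89 AA.
Offset 3: leading byte 0x37 = 00110111 → 1-byte char #2 = 37.
Offset 4: leading byte 0xF0 = 11110000 → 4-byte char #3 = F0 B2 A1 91.
Offset 8: leading byte 0xF1 = 11110001 → 4-byte char #4 = F1 A6 A8 92.
Leading byte 0xF1 = 11110001 matches 11110xxx → 4-byte sequence.
Byte 1: 0xF1 = 11110001, payload 001 (3 bits).
Byte 2: 0xA6 = 10100110 (10xxxxxx ✓), payload 100110.
Byte 3: 0xA8 = 10101000 (10xxxxxx ✓), payload 101000.
Byte 4: 0x92 = 10010010 (10xxxxxx ✓), payload 010010.
Concatenate: 001100110101000010010 = 0x66A12 (21 bits → U+66A12).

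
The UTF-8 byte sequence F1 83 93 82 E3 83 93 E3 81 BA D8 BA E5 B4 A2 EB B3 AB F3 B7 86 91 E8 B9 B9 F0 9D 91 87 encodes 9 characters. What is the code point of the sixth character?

Offset 0: leading byte 0xF1 = 11110001 → 4-byte char #1 = F1 83 93 82.
Offset 4: leading byte 0xE3 = 11100011 → 3-byte char #2 = E3 83 93.
Offset 7: leading byte 0xE3 = 11100011 → 3-byte char #3 = E3 81 BA.
Offset 10: leading byte 0xD8 = 11011000 → 2-byte char #4 = D8 BA.
Offset 12: leading byte 0xE5 = 11100101 → 3-byte char #5 = E5 B4 A2.
Offset 15: leading byte 0xEB = 11101011 → 3-byte char #6 = EB B3 AB.
Leading byte 0xEB = 11101011 matches 1110xxxx → 3-byte sequence.
Byte 1: 0xEB = 11101011, payload 1011 (4 bits).
Byte 2: 0xB3 = 10110011 (10xxxxxx ✓), payload 110011.
Byte 3: 0xAB = 10101011 (10xxxxxx ✓), payload 101011.
Concatenate: 1011110011101011 = 0xBCEB (16 bits → U+BCEB).

U+BCEB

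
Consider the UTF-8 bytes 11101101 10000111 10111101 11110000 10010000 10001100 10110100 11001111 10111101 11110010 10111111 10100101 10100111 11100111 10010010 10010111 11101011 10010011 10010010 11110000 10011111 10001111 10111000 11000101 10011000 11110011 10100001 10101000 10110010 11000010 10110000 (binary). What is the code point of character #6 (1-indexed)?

U+B4D2

Offset 0: leading byte 0xED = 11101101 → 3-byte char #1 = ED 87 BD.
Offset 3: leading byte 0xF0 = 11110000 → 4-byte char #2 = F0 90 8C B4.
Offset 7: leading byte 0xCF = 11001111 → 2-byte char #3 = CF BD.
Offset 9: leading byte 0xF2 = 11110010 → 4-byte char #4 = F2 BF A5 A7.
Offset 13: leading byte 0xE7 = 11100111 → 3-byte char #5 = E7 92 97.
Offset 16: leading byte 0xEB = 11101011 → 3-byte char #6 = EB 93 92.
Leading byte 0xEB = 11101011 matches 1110xxxx → 3-byte sequence.
Byte 1: 0xEB = 11101011, payload 1011 (4 bits).
Byte 2: 0x93 = 10010011 (10xxxxxx ✓), payload 010011.
Byte 3: 0x92 = 10010010 (10xxxxxx ✓), payload 010010.
Concatenate: 1011010011010010 = 0xB4D2 (16 bits → U+B4D2).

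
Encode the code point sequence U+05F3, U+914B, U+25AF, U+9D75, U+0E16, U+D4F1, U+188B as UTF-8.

U+05F3: 2-byte form → D7 B3.
U+914B: 3-byte form → E9 85 8B.
U+25AF: 3-byte form → E2 96 AF.
U+9D75: 3-byte form → E9 B5 B5.
U+0E16: 3-byte form → E0 B8 96.
U+D4F1: 3-byte form → ED 93 B1.
U+188B: 3-byte form → E1 A2 8B.
Concatenated (20 bytes): D7 B3 E9 85 8B E2 96 AF E9 B5 B5 E0 B8 96 ED 93 B1 E1 A2 8B.

D7 B3 E9 85 8B E2 96 AF E9 B5 B5 E0 B8 96 ED 93 B1 E1 A2 8B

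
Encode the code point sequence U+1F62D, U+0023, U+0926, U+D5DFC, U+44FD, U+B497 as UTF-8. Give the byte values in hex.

U+1F62D: 4-byte form → F0 9F 98 AD.
U+0023: 1-byte form → 23.
U+0926: 3-byte form → E0 A4 A6.
U+D5DFC: 4-byte form → F3 95 B7 BC.
U+44FD: 3-byte form → E4 93 BD.
U+B497: 3-byte form → EB 92 97.
Concatenated (18 bytes): F0 9F 98 AD 23 E0 A4 A6 F3 95 B7 BC E4 93 BD EB 92 97.

F0 9F 98 AD 23 E0 A4 A6 F3 95 B7 BC E4 93 BD EB 92 97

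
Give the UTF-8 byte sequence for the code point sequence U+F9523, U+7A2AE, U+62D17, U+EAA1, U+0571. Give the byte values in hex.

F3 B9 94 A3 F1 BA 8A AE F1 A2 B4 97 EE AA A1 D5 B1

U+F9523: 4-byte form → F3 B9 94 A3.
U+7A2AE: 4-byte form → F1 BA 8A AE.
U+62D17: 4-byte form → F1 A2 B4 97.
U+EAA1: 3-byte form → EE AA A1.
U+0571: 2-byte form → D5 B1.
Concatenated (17 bytes): F3 B9 94 A3 F1 BA 8A AE F1 A2 B4 97 EE AA A1 D5 B1.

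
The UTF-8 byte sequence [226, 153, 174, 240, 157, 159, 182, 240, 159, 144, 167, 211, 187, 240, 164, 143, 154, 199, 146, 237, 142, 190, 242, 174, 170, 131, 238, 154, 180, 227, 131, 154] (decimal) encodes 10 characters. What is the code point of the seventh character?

U+D3BE

Offset 0: leading byte 0xE2 = 11100010 → 3-byte char #1 = E2 99 AE.
Offset 3: leading byte 0xF0 = 11110000 → 4-byte char #2 = F0 9D 9F B6.
Offset 7: leading byte 0xF0 = 11110000 → 4-byte char #3 = F0 9F 90 A7.
Offset 11: leading byte 0xD3 = 11010011 → 2-byte char #4 = D3 BB.
Offset 13: leading byte 0xF0 = 11110000 → 4-byte char #5 = F0 A4 8F 9A.
Offset 17: leading byte 0xC7 = 11000111 → 2-byte char #6 = C7 92.
Offset 19: leading byte 0xED = 11101101 → 3-byte char #7 = ED 8E BE.
Leading byte 0xED = 11101101 matches 1110xxxx → 3-byte sequence.
Byte 1: 0xED = 11101101, payload 1101 (4 bits).
Byte 2: 0x8E = 10001110 (10xxxxxx ✓), payload 001110.
Byte 3: 0xBE = 10111110 (10xxxxxx ✓), payload 111110.
Concatenate: 1101001110111110 = 0xD3BE (16 bits → U+D3BE).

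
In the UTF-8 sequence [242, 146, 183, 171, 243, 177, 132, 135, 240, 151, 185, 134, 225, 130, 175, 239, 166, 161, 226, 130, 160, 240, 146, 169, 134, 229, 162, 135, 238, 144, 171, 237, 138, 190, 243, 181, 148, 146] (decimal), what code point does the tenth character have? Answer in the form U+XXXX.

Offset 0: leading byte 0xF2 = 11110010 → 4-byte char #1 = F2 92 B7 AB.
Offset 4: leading byte 0xF3 = 11110011 → 4-byte char #2 = F3 B1 84 87.
Offset 8: leading byte 0xF0 = 11110000 → 4-byte char #3 = F0 97 B9 86.
Offset 12: leading byte 0xE1 = 11100001 → 3-byte char #4 = E1 82 AF.
Offset 15: leading byte 0xEF = 11101111 → 3-byte char #5 = EF A6 A1.
Offset 18: leading byte 0xE2 = 11100010 → 3-byte char #6 = E2 82 A0.
Offset 21: leading byte 0xF0 = 11110000 → 4-byte char #7 = F0 92 A9 86.
Offset 25: leading byte 0xE5 = 11100101 → 3-byte char #8 = E5 A2 87.
Offset 28: leading byte 0xEE = 11101110 → 3-byte char #9 = EE 90 AB.
Offset 31: leading byte 0xED = 11101101 → 3-byte char #10 = ED 8A BE.
Leading byte 0xED = 11101101 matches 1110xxxx → 3-byte sequence.
Byte 1: 0xED = 11101101, payload 1101 (4 bits).
Byte 2: 0x8A = 10001010 (10xxxxxx ✓), payload 001010.
Byte 3: 0xBE = 10111110 (10xxxxxx ✓), payload 111110.
Concatenate: 1101001010111110 = 0xD2BE (16 bits → U+D2BE).

U+D2BE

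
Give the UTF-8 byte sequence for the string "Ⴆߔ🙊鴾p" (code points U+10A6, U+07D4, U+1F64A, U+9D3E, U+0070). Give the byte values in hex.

E1 82 A6 DF 94 F0 9F 99 8A E9 B4 BE 70

U+10A6: 3-byte form → E1 82 A6.
U+07D4: 2-byte form → DF 94.
U+1F64A: 4-byte form → F0 9F 99 8A.
U+9D3E: 3-byte form → E9 B4 BE.
U+0070: 1-byte form → 70.
Concatenated (13 bytes): E1 82 A6 DF 94 F0 9F 99 8A E9 B4 BE 70.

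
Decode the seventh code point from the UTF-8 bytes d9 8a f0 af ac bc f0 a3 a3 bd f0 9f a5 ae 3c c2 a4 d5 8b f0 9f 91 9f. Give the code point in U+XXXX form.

U+054B

Offset 0: leading byte 0xD9 = 11011001 → 2-byte char #1 = D9 8A.
Offset 2: leading byte 0xF0 = 11110000 → 4-byte char #2 = F0 AF AC BC.
Offset 6: leading byte 0xF0 = 11110000 → 4-byte char #3 = F0 A3 A3 BD.
Offset 10: leading byte 0xF0 = 11110000 → 4-byte char #4 = F0 9F A5 AE.
Offset 14: leading byte 0x3C = 00111100 → 1-byte char #5 = 3C.
Offset 15: leading byte 0xC2 = 11000010 → 2-byte char #6 = C2 A4.
Offset 17: leading byte 0xD5 = 11010101 → 2-byte char #7 = D5 8B.
Leading byte 0xD5 = 11010101 matches 110xxxxx → 2-byte sequence.
Byte 1: 0xD5 = 11010101, payload 10101 (5 bits).
Byte 2: 0x8B = 10001011 (10xxxxxx ✓), payload 001011.
Concatenate: 10101001011 = 0x54B (11 bits → U+054B).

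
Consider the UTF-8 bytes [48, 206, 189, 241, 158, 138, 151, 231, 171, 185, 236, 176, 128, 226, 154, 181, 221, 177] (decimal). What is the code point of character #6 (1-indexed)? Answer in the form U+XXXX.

U+26B5

Offset 0: leading byte 0x30 = 00110000 → 1-byte char #1 = 30.
Offset 1: leading byte 0xCE = 11001110 → 2-byte char #2 = CE BD.
Offset 3: leading byte 0xF1 = 11110001 → 4-byte char #3 = F1 9E 8A 97.
Offset 7: leading byte 0xE7 = 11100111 → 3-byte char #4 = E7 AB B9.
Offset 10: leading byte 0xEC = 11101100 → 3-byte char #5 = EC B0 80.
Offset 13: leading byte 0xE2 = 11100010 → 3-byte char #6 = E2 9A B5.
Leading byte 0xE2 = 11100010 matches 1110xxxx → 3-byte sequence.
Byte 1: 0xE2 = 11100010, payload 0010 (4 bits).
Byte 2: 0x9A = 10011010 (10xxxxxx ✓), payload 011010.
Byte 3: 0xB5 = 10110101 (10xxxxxx ✓), payload 110101.
Concatenate: 0010011010110101 = 0x26B5 (16 bits → U+26B5).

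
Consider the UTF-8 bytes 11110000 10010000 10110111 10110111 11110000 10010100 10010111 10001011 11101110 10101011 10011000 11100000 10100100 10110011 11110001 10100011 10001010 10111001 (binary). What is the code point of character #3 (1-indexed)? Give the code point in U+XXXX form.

U+EAD8

Offset 0: leading byte 0xF0 = 11110000 → 4-byte char #1 = F0 90 B7 B7.
Offset 4: leading byte 0xF0 = 11110000 → 4-byte char #2 = F0 94 97 8B.
Offset 8: leading byte 0xEE = 11101110 → 3-byte char #3 = EE AB 98.
Leading byte 0xEE = 11101110 matches 1110xxxx → 3-byte sequence.
Byte 1: 0xEE = 11101110, payload 1110 (4 bits).
Byte 2: 0xAB = 10101011 (10xxxxxx ✓), payload 101011.
Byte 3: 0x98 = 10011000 (10xxxxxx ✓), payload 011000.
Concatenate: 1110101011011000 = 0xEAD8 (16 bits → U+EAD8).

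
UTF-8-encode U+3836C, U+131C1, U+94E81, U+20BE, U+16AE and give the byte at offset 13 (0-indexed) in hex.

U+3836C → 4-byte form F0 B8 8D AC at offsets 0–3.
U+131C1 → 4-byte form F0 93 87 81 at offsets 4–7.
U+94E81 → 4-byte form F2 94 BA 81 at offsets 8–11.
U+20BE → 3-byte form E2 82 BE at offsets 12–14.
Offset 13 falls in char 4's range; it's byte 2 of E2 82 BE = 0x82.

0x82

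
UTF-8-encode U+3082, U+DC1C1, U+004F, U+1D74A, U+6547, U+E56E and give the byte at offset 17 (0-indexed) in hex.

0xAE

U+3082 → 3-byte form E3 82 82 at offsets 0–2.
U+DC1C1 → 4-byte form F3 9C 87 81 at offsets 3–6.
U+004F → 1-byte form 4F at offsets 7–7.
U+1D74A → 4-byte form F0 9D 9D 8A at offsets 8–11.
U+6547 → 3-byte form E6 95 87 at offsets 12–14.
U+E56E → 3-byte form EE 95 AE at offsets 15–17.
Offset 17 falls in char 6's range; it's byte 3 of EE 95 AE = 0xAE.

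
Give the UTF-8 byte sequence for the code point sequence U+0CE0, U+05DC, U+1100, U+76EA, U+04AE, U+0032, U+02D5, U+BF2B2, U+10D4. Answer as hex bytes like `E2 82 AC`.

U+0CE0: 3-byte form → E0 B3 A0.
U+05DC: 2-byte form → D7 9C.
U+1100: 3-byte form → E1 84 80.
U+76EA: 3-byte form → E7 9B AA.
U+04AE: 2-byte form → D2 AE.
U+0032: 1-byte form → 32.
U+02D5: 2-byte form → CB 95.
U+BF2B2: 4-byte form → F2 BF 8A B2.
U+10D4: 3-byte form → E1 83 94.
Concatenated (23 bytes): E0 B3 A0 D7 9C E1 84 80 E7 9B AA D2 AE 32 CB 95 F2 BF 8A B2 E1 83 94.

E0 B3 A0 D7 9C E1 84 80 E7 9B AA D2 AE 32 CB 95 F2 BF 8A B2 E1 83 94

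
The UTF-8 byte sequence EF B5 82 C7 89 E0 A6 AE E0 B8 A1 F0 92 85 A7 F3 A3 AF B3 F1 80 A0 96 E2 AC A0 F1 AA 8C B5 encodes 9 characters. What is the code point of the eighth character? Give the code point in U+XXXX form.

U+2B20

Offset 0: leading byte 0xEF = 11101111 → 3-byte char #1 = EF B5 82.
Offset 3: leading byte 0xC7 = 11000111 → 2-byte char #2 = C7 89.
Offset 5: leading byte 0xE0 = 11100000 → 3-byte char #3 = E0 A6 AE.
Offset 8: leading byte 0xE0 = 11100000 → 3-byte char #4 = E0 B8 A1.
Offset 11: leading byte 0xF0 = 11110000 → 4-byte char #5 = F0 92 85 A7.
Offset 15: leading byte 0xF3 = 11110011 → 4-byte char #6 = F3 A3 AF B3.
Offset 19: leading byte 0xF1 = 11110001 → 4-byte char #7 = F1 80 A0 96.
Offset 23: leading byte 0xE2 = 11100010 → 3-byte char #8 = E2 AC A0.
Leading byte 0xE2 = 11100010 matches 1110xxxx → 3-byte sequence.
Byte 1: 0xE2 = 11100010, payload 0010 (4 bits).
Byte 2: 0xAC = 10101100 (10xxxxxx ✓), payload 101100.
Byte 3: 0xA0 = 10100000 (10xxxxxx ✓), payload 100000.
Concatenate: 0010101100100000 = 0x2B20 (16 bits → U+2B20).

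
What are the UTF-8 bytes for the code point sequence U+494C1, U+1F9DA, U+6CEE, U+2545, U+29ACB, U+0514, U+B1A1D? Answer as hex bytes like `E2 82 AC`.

U+494C1: 4-byte form → F1 89 93 81.
U+1F9DA: 4-byte form → F0 9F A7 9A.
U+6CEE: 3-byte form → E6 B3 AE.
U+2545: 3-byte form → E2 95 85.
U+29ACB: 4-byte form → F0 A9 AB 8B.
U+0514: 2-byte form → D4 94.
U+B1A1D: 4-byte form → F2 B1 A8 9D.
Concatenated (24 bytes): F1 89 93 81 F0 9F A7 9A E6 B3 AE E2 95 85 F0 A9 AB 8B D4 94 F2 B1 A8 9D.

F1 89 93 81 F0 9F A7 9A E6 B3 AE E2 95 85 F0 A9 AB 8B D4 94 F2 B1 A8 9D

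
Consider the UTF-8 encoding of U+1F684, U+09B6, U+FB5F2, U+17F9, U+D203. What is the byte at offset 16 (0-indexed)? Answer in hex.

0x83

U+1F684 → 4-byte form F0 9F 9A 84 at offsets 0–3.
U+09B6 → 3-byte form E0 A6 B6 at offsets 4–6.
U+FB5F2 → 4-byte form F3 BB 97 B2 at offsets 7–10.
U+17F9 → 3-byte form E1 9F B9 at offsets 11–13.
U+D203 → 3-byte form ED 88 83 at offsets 14–16.
Offset 16 falls in char 5's range; it's byte 3 of ED 88 83 = 0x83.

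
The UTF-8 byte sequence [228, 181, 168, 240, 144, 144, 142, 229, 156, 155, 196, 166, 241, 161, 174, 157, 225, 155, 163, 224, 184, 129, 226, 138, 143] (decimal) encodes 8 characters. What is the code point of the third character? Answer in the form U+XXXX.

U+571B

Offset 0: leading byte 0xE4 = 11100100 → 3-byte char #1 = E4 B5 A8.
Offset 3: leading byte 0xF0 = 11110000 → 4-byte char #2 = F0 90 90 8E.
Offset 7: leading byte 0xE5 = 11100101 → 3-byte char #3 = E5 9C 9B.
Leading byte 0xE5 = 11100101 matches 1110xxxx → 3-byte sequence.
Byte 1: 0xE5 = 11100101, payload 0101 (4 bits).
Byte 2: 0x9C = 10011100 (10xxxxxx ✓), payload 011100.
Byte 3: 0x9B = 10011011 (10xxxxxx ✓), payload 011011.
Concatenate: 0101011100011011 = 0x571B (16 bits → U+571B).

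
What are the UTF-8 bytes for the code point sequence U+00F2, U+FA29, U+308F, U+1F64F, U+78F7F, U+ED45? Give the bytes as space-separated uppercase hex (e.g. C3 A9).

C3 B2 EF A8 A9 E3 82 8F F0 9F 99 8F F1 B8 BD BF EE B5 85

U+00F2: 2-byte form → C3 B2.
U+FA29: 3-byte form → EF A8 A9.
U+308F: 3-byte form → E3 82 8F.
U+1F64F: 4-byte form → F0 9F 99 8F.
U+78F7F: 4-byte form → F1 B8 BD BF.
U+ED45: 3-byte form → EE B5 85.
Concatenated (19 bytes): C3 B2 EF A8 A9 E3 82 8F F0 9F 99 8F F1 B8 BD BF EE B5 85.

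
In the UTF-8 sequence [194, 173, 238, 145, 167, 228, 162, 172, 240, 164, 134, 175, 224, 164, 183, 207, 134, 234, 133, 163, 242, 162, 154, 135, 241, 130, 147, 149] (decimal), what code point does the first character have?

Offset 0: leading byte 0xC2 = 11000010 → 2-byte char #1 = C2 AD.
Leading byte 0xC2 = 11000010 matches 110xxxxx → 2-byte sequence.
Byte 1: 0xC2 = 11000010, payload 00010 (5 bits).
Byte 2: 0xAD = 10101101 (10xxxxxx ✓), payload 101101.
Concatenate: 00010101101 = 0xAD (11 bits → U+00AD).

U+00AD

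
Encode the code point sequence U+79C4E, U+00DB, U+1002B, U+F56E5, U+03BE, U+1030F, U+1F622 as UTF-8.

U+79C4E: 4-byte form → F1 B9 B1 8E.
U+00DB: 2-byte form → C3 9B.
U+1002B: 4-byte form → F0 90 80 AB.
U+F56E5: 4-byte form → F3 B5 9B A5.
U+03BE: 2-byte form → CE BE.
U+1030F: 4-byte form → F0 90 8C 8F.
U+1F622: 4-byte form → F0 9F 98 A2.
Concatenated (24 bytes): F1 B9 B1 8E C3 9B F0 90 80 AB F3 B5 9B A5 CE BE F0 90 8C 8F F0 9F 98 A2.

F1 B9 B1 8E C3 9B F0 90 80 AB F3 B5 9B A5 CE BE F0 90 8C 8F F0 9F 98 A2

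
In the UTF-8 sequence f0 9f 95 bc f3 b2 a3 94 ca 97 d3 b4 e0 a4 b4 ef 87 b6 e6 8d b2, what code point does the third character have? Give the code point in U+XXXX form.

Offset 0: leading byte 0xF0 = 11110000 → 4-byte char #1 = F0 9F 95 BC.
Offset 4: leading byte 0xF3 = 11110011 → 4-byte char #2 = F3 B2 A3 94.
Offset 8: leading byte 0xCA = 11001010 → 2-byte char #3 = CA 97.
Leading byte 0xCA = 11001010 matches 110xxxxx → 2-byte sequence.
Byte 1: 0xCA = 11001010, payload 01010 (5 bits).
Byte 2: 0x97 = 10010111 (10xxxxxx ✓), payload 010111.
Concatenate: 01010010111 = 0x297 (11 bits → U+0297).

U+0297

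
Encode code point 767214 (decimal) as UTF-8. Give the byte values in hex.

F2 BB 93 AE

U+BB4EE = 0xBB4EE = 767214 decimal. In range U+10000–U+10FFFF → 4-byte form: 11110xxx 10xxxxxx 10xxxxxx 10xxxxxx.
Binary (21 bits): 010111011010011101110.
Split 3+6+6+6: 010 | 111011 | 010011 | 101110.
Byte 1: 11110010 = 0xF2.
Byte 2: 10111011 = 0xBB.
Byte 3: 10010011 = 0x93.
Byte 4: 10101110 = 0xAE.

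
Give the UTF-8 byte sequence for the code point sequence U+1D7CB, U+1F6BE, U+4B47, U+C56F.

U+1D7CB: 4-byte form → F0 9D 9F 8B.
U+1F6BE: 4-byte form → F0 9F 9A BE.
U+4B47: 3-byte form → E4 AD 87.
U+C56F: 3-byte form → EC 95 AF.
Concatenated (14 bytes): F0 9D 9F 8B F0 9F 9A BE E4 AD 87 EC 95 AF.

F0 9D 9F 8B F0 9F 9A BE E4 AD 87 EC 95 AF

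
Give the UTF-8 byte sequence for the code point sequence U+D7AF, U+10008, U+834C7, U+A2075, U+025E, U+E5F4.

ED 9E AF F0 90 80 88 F2 83 93 87 F2 A2 81 B5 C9 9E EE 97 B4

U+D7AF: 3-byte form → ED 9E AF.
U+10008: 4-byte form → F0 90 80 88.
U+834C7: 4-byte form → F2 83 93 87.
U+A2075: 4-byte form → F2 A2 81 B5.
U+025E: 2-byte form → C9 9E.
U+E5F4: 3-byte form → EE 97 B4.
Concatenated (20 bytes): ED 9E AF F0 90 80 88 F2 83 93 87 F2 A2 81 B5 C9 9E EE 97 B4.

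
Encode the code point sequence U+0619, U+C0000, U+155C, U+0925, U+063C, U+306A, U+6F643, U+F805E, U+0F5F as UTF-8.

D8 99 F3 80 80 80 E1 95 9C E0 A4 A5 D8 BC E3 81 AA F1 AF 99 83 F3 B8 81 9E E0 BD 9F

U+0619: 2-byte form → D8 99.
U+C0000: 4-byte form → F3 80 80 80.
U+155C: 3-byte form → E1 95 9C.
U+0925: 3-byte form → E0 A4 A5.
U+063C: 2-byte form → D8 BC.
U+306A: 3-byte form → E3 81 AA.
U+6F643: 4-byte form → F1 AF 99 83.
U+F805E: 4-byte form → F3 B8 81 9E.
U+0F5F: 3-byte form → E0 BD 9F.
Concatenated (28 bytes): D8 99 F3 80 80 80 E1 95 9C E0 A4 A5 D8 BC E3 81 AA F1 AF 99 83 F3 B8 81 9E E0 BD 9F.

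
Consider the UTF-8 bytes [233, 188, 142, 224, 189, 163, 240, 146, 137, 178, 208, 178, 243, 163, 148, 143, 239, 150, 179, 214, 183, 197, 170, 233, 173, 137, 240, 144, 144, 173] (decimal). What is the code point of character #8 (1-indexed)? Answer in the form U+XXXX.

U+016A

Offset 0: leading byte 0xE9 = 11101001 → 3-byte char #1 = E9 BC 8E.
Offset 3: leading byte 0xE0 = 11100000 → 3-byte char #2 = E0 BD A3.
Offset 6: leading byte 0xF0 = 11110000 → 4-byte char #3 = F0 92 89 B2.
Offset 10: leading byte 0xD0 = 11010000 → 2-byte char #4 = D0 B2.
Offset 12: leading byte 0xF3 = 11110011 → 4-byte char #5 = F3 A3 94 8F.
Offset 16: leading byte 0xEF = 11101111 → 3-byte char #6 = EF 96 B3.
Offset 19: leading byte 0xD6 = 11010110 → 2-byte char #7 = D6 B7.
Offset 21: leading byte 0xC5 = 11000101 → 2-byte char #8 = C5 AA.
Leading byte 0xC5 = 11000101 matches 110xxxxx → 2-byte sequence.
Byte 1: 0xC5 = 11000101, payload 00101 (5 bits).
Byte 2: 0xAA = 10101010 (10xxxxxx ✓), payload 101010.
Concatenate: 00101101010 = 0x16A (11 bits → U+016A).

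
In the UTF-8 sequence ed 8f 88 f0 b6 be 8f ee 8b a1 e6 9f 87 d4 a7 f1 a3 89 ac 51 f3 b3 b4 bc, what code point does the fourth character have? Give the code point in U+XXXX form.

U+67C7

Offset 0: leading byte 0xED = 11101101 → 3-byte char #1 = ED 8F 88.
Offset 3: leading byte 0xF0 = 11110000 → 4-byte char #2 = F0 B6 BE 8F.
Offset 7: leading byte 0xEE = 11101110 → 3-byte char #3 = EE 8B A1.
Offset 10: leading byte 0xE6 = 11100110 → 3-byte char #4 = E6 9F 87.
Leading byte 0xE6 = 11100110 matches 1110xxxx → 3-byte sequence.
Byte 1: 0xE6 = 11100110, payload 0110 (4 bits).
Byte 2: 0x9F = 10011111 (10xxxxxx ✓), payload 011111.
Byte 3: 0x87 = 10000111 (10xxxxxx ✓), payload 000111.
Concatenate: 0110011111000111 = 0x67C7 (16 bits → U+67C7).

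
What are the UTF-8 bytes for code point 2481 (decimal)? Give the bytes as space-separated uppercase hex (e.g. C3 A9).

U+09B1 = 0x9B1 = 2481 decimal. In range U+0800–U+FFFF → 3-byte form: 1110xxxx 10xxxxxx 10xxxxxx.
Binary (16 bits): 0000100110110001.
Split 4+6+6: 0000 | 100110 | 110001.
Byte 1: 11100000 = 0xE0.
Byte 2: 10100110 = 0xA6.
Byte 3: 10110001 = 0xB1.

E0 A6 B1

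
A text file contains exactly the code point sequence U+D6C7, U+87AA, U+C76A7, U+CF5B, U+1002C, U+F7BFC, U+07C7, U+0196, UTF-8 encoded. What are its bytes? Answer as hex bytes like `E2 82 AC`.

U+D6C7: 3-byte form → ED 9B 87.
U+87AA: 3-byte form → E8 9E AA.
U+C76A7: 4-byte form → F3 87 9A A7.
U+CF5B: 3-byte form → EC BD 9B.
U+1002C: 4-byte form → F0 90 80 AC.
U+F7BFC: 4-byte form → F3 B7 AF BC.
U+07C7: 2-byte form → DF 87.
U+0196: 2-byte form → C6 96.
Concatenated (25 bytes): ED 9B 87 E8 9E AA F3 87 9A A7 EC BD 9B F0 90 80 AC F3 B7 AF BC DF 87 C6 96.

ED 9B 87 E8 9E AA F3 87 9A A7 EC BD 9B F0 90 80 AC F3 B7 AF BC DF 87 C6 96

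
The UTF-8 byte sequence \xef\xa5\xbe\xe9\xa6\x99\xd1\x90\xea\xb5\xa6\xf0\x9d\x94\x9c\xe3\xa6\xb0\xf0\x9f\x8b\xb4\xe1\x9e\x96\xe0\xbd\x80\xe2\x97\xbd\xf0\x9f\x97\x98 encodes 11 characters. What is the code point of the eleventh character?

Offset 0: leading byte 0xEF = 11101111 → 3-byte char #1 = EF A5 BE.
Offset 3: leading byte 0xE9 = 11101001 → 3-byte char #2 = E9 A6 99.
Offset 6: leading byte 0xD1 = 11010001 → 2-byte char #3 = D1 90.
Offset 8: leading byte 0xEA = 11101010 → 3-byte char #4 = EA B5 A6.
Offset 11: leading byte 0xF0 = 11110000 → 4-byte char #5 = F0 9D 94 9C.
Offset 15: leading byte 0xE3 = 11100011 → 3-byte char #6 = E3 A6 B0.
Offset 18: leading byte 0xF0 = 11110000 → 4-byte char #7 = F0 9F 8B B4.
Offset 22: leading byte 0xE1 = 11100001 → 3-byte char #8 = E1 9E 96.
Offset 25: leading byte 0xE0 = 11100000 → 3-byte char #9 = E0 BD 80.
Offset 28: leading byte 0xE2 = 11100010 → 3-byte char #10 = E2 97 BD.
Offset 31: leading byte 0xF0 = 11110000 → 4-byte char #11 = F0 9F 97 98.
Leading byte 0xF0 = 11110000 matches 11110xxx → 4-byte sequence.
Byte 1: 0xF0 = 11110000, payload 000 (3 bits).
Byte 2: 0x9F = 10011111 (10xxxxxx ✓), payload 011111.
Byte 3: 0x97 = 10010111 (10xxxxxx ✓), payload 010111.
Byte 4: 0x98 = 10011000 (10xxxxxx ✓), payload 011000.
Concatenate: 000011111010111011000 = 0x1F5D8 (21 bits → U+1F5D8).

U+1F5D8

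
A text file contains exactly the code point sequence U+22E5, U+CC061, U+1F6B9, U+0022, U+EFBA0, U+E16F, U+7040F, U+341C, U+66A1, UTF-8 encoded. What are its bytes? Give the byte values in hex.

U+22E5: 3-byte form → E2 8B A5.
U+CC061: 4-byte form → F3 8C 81 A1.
U+1F6B9: 4-byte form → F0 9F 9A B9.
U+0022: 1-byte form → 22.
U+EFBA0: 4-byte form → F3 AF AE A0.
U+E16F: 3-byte form → EE 85 AF.
U+7040F: 4-byte form → F1 B0 90 8F.
U+341C: 3-byte form → E3 90 9C.
U+66A1: 3-byte form → E6 9A A1.
Concatenated (29 bytes): E2 8B A5 F3 8C 81 A1 F0 9F 9A B9 22 F3 AF AE A0 EE 85 AF F1 B0 90 8F E3 90 9C E6 9A A1.

E2 8B A5 F3 8C 81 A1 F0 9F 9A B9 22 F3 AF AE A0 EE 85 AF F1 B0 90 8F E3 90 9C E6 9A A1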